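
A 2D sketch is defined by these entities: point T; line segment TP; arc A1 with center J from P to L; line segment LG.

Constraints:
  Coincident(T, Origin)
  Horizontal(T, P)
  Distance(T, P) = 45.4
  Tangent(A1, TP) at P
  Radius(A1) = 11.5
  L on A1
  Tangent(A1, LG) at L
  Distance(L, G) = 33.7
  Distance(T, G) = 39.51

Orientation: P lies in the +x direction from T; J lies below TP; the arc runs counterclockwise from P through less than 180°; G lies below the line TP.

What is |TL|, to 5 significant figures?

35.912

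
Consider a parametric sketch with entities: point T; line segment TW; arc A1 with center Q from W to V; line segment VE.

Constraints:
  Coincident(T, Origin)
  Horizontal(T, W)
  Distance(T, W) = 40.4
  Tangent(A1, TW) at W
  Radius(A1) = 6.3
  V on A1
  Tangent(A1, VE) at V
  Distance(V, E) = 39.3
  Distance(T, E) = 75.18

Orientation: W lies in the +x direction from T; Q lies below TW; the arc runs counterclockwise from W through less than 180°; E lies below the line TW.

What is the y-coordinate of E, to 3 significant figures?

-37.4

Checks: |QV| = 6.300 ✓; ∠(QV, VE) = 90.00° ✓; |VE| = 39.30 ✓; |TE| = 75.18 ✓.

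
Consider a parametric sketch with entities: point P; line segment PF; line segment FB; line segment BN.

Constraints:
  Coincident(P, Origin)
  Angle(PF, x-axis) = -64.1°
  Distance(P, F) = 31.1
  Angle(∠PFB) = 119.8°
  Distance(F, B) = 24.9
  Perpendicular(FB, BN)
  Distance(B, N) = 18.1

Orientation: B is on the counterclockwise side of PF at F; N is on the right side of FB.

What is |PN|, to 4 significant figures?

60.51

∠PFB = 119.8°, so FB runs at -64.1° + (180° − 119.8°) = -3.900° from the x-axis; with |FB| = 24.9, B = F + 24.9·(cos -3.900°, sin -3.900°) = (38.43, -29.67). The perpendicularity gives BN at right angles to FB; with |BN| = 18.1 on the right of FB, N = B + 18.1·(-0.06802, -0.9977) = (37.20, -47.73). Then |PN| = |N − P| = 60.51.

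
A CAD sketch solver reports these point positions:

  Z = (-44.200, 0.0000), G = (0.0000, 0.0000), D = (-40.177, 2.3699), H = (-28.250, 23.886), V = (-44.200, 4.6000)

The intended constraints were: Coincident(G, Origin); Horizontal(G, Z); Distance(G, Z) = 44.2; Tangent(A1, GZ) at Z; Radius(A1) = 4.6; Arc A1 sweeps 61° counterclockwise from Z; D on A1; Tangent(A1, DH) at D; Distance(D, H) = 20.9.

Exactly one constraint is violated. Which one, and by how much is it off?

Distance(D, H) = 20.9 — off by 3.70.

G = (0.00, 0.00) ✓; G.y = 0.00, Z.y = 0.00 ✓; |GZ| = 44.20 ✓; ∠(VZ, ZG) = 90.00° ✓; |VZ| = 4.600 ✓; bearing(V→D) − bearing(V→Z) = 61.00° ✓; |VD| = 4.600 ✓; ∠(VD, DH) = 90.00° ✓; |DH| = 24.60 ✗.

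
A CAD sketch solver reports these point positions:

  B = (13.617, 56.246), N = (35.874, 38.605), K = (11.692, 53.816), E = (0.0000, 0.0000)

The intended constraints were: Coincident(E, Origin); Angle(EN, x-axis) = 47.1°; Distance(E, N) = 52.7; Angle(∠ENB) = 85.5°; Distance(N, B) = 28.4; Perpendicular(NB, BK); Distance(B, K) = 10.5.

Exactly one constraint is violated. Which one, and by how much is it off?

Distance(B, K) = 10.5 — off by 7.40.

E = (0.00, 0.00) ✓; EN at 47.10° ✓; |EN| = 52.70 ✓; ∠ENB = 85.50° ✓; |NB| = 28.40 ✓; ∠(NB, BK) = 90.01° ✓; |BK| = 3.100 ✗.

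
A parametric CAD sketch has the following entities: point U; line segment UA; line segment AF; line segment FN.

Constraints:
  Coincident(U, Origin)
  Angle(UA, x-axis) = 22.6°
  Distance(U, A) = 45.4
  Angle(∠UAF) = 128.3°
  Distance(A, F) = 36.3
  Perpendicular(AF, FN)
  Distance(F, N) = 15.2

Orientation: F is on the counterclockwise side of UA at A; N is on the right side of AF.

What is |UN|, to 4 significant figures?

82.07

∠UAF = 128.3°, so AF runs at 22.6° + (180° − 128.3°) = 74.30° from the x-axis; with |AF| = 36.3, F = A + 36.3·(cos 74.30°, sin 74.30°) = (51.74, 52.39). The perpendicularity gives FN at right angles to AF; with |FN| = 15.2 on the right of AF, N = F + 15.2·(0.9627, -0.2706) = (66.37, 48.28). Then |UN| = |N − U| = 82.07.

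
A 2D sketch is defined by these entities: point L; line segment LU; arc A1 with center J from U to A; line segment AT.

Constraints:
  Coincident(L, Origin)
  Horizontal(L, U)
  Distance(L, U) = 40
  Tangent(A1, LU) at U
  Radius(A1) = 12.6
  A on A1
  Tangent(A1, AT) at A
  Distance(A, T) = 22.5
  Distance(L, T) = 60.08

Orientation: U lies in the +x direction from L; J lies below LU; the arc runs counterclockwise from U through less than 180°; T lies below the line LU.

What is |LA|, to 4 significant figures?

37.81

Checks: ∠(JU, UL) = 90.00° ✓; |JU| = 12.60 ✓; |JA| = 12.60 ✓; ∠(JA, AT) = 90.00° ✓; |AT| = 22.50 ✓; |LT| = 60.08 ✓.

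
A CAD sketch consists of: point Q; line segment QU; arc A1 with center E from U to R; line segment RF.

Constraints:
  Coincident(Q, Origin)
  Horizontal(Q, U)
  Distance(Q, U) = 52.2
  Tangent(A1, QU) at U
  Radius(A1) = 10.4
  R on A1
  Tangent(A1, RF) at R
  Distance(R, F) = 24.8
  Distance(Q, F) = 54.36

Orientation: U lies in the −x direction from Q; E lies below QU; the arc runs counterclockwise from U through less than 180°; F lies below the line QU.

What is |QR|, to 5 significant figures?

62.044

Checks: |EU| = 10.40 ✓; |ER| = 10.40 ✓; ∠(ER, RF) = 90.00° ✓; |RF| = 24.80 ✓; |QF| = 54.36 ✓.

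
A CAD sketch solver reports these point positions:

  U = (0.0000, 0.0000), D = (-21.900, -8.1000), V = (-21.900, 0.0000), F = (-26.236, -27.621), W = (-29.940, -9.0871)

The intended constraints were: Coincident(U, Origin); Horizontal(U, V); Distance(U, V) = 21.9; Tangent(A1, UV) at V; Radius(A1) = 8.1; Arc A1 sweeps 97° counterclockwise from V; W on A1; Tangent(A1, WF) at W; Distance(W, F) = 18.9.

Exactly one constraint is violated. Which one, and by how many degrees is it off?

Tangent(A1, WF) at W — off by 4.30°.

U = (0.00, 0.00) ✓; U.y = 0.00, V.y = 0.00 ✓; |UV| = 21.90 ✓; ∠(DV, VU) = 90.00° ✓; |DV| = 8.100 ✓; bearing(D→W) − bearing(D→V) = 97.00° ✓; |DW| = 8.100 ✓; ∠(DW, WF) = 85.70° ✗; |WF| = 18.90 ✓.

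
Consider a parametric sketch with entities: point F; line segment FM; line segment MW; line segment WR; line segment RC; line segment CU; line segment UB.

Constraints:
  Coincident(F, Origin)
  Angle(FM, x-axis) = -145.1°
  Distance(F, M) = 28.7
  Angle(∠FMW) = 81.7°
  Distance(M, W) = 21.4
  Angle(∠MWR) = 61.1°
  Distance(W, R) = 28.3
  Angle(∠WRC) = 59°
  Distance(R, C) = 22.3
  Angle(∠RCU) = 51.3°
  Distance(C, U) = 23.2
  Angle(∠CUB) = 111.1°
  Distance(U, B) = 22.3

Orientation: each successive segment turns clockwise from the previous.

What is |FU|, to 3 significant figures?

24.8

∠WRC = 59.0° gives RC at -123° from the x-axis; with |RC| = 22.3, C = (-17.1, -17.1). ∠RCU = 51.3° gives CU at 108° from the x-axis; with |CU| = 23.2, U = (-24.3, 5.00). Then |FU| = |U − F| = 24.8.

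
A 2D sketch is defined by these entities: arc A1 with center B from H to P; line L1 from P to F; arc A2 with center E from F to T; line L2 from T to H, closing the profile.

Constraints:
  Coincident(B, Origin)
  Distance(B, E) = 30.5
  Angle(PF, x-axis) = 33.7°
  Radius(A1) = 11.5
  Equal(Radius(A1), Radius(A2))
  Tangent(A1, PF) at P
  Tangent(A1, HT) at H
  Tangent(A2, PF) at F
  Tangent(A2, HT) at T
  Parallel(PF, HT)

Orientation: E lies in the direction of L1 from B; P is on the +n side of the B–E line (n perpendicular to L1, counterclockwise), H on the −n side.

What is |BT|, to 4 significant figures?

32.60

Tangency of A1 to both parallel lines with radius 11.5 puts P and H at B ± 11.5·n: P = (-6.381, 9.567), H = (6.381, -9.567). Equal radii place F and T the same way about E: F = E + 11.5·n = (18.99, 26.49), T = E − 11.5·n = (31.76, 7.355). Then |BT| = |T − B| = 32.60.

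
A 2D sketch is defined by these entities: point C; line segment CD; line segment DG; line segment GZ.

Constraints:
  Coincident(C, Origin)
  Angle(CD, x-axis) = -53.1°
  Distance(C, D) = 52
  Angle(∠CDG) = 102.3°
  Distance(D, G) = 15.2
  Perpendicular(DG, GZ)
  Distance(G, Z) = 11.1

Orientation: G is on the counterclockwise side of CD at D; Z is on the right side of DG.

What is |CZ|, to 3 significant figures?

67.3

∠CDG = 102.3°, so DG runs at -53.1° + (180° − 102.3°) = 24.6° from the x-axis; with |DG| = 15.2, G = D + 15.2·(cos 24.6°, sin 24.6°) = (45.0, -35.3). The perpendicularity gives GZ at right angles to DG; with |GZ| = 11.1 on the right of DG, Z = G + 11.1·(0.416, -0.909) = (49.7, -45.3). Then |CZ| = |Z − C| = 67.3.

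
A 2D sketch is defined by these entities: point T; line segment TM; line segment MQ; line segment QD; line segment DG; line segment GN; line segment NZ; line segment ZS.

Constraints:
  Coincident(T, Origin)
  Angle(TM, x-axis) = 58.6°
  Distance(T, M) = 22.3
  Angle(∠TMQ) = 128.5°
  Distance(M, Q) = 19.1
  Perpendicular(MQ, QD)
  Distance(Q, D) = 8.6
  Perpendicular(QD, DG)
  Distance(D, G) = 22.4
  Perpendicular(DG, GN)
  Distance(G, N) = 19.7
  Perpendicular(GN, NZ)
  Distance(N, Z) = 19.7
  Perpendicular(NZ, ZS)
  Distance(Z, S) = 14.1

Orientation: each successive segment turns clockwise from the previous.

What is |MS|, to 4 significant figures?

16.67

T is at the origin; TM runs at 58.6° with length 22.3, so M = (11.62, 19.03). ∠TMQ = 128.5° gives MQ at 7.100° from the x-axis; with |MQ| = 19.1, Q = (30.57, 21.39). The perpendicularity gives QD at right angles to MQ, so QD runs at -82.90°; with |QD| = 8.6, D = (31.64, 12.86). The perpendicularity gives DG at right angles to QD, so DG runs at -172.9°; with |DG| = 22.4, G = (9.407, 10.09). The perpendicularity gives GN at right angles to DG, so GN runs at 97.10°; with |GN| = 19.7, N = (6.972, 29.64). GN is perpendicular to NZ, so NZ runs at 7.100°; with |NZ| = 19.7, Z = (26.52, 32.08). NZ ⟂ ZS, so ZS runs at -82.90°; with |ZS| = 14.1, S = (28.26, 18.08). Then |MS| = |S − M| = 16.67.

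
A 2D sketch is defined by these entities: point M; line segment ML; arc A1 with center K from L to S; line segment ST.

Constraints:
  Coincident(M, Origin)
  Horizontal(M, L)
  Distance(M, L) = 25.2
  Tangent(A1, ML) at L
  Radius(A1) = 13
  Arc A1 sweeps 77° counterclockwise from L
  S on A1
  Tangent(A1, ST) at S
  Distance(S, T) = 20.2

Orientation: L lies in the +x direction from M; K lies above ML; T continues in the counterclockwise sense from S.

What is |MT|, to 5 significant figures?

51.809

M is at the origin; ML is horizontal with |ML| = 25.2 and L on the +x side, so L = (25.200, 0.0000). The tangent condition forces KL to be normal to ML, so K = L + (0, 13) = (25.200, 13.000). On A1, L sits at bearing -90° from K; a 77° counterclockwise sweep puts S at bearing -13°, so S = K + 13.0·(cos -13°, sin -13°) = (37.867, 10.076). Tangency of A1 to ST means the radius KS is perpendicular to ST, so ST runs along (−sin -13°, cos -13°); with |ST| = 20.2, T = (42.411, 29.758). Then |MT| = |T − M| = 51.809.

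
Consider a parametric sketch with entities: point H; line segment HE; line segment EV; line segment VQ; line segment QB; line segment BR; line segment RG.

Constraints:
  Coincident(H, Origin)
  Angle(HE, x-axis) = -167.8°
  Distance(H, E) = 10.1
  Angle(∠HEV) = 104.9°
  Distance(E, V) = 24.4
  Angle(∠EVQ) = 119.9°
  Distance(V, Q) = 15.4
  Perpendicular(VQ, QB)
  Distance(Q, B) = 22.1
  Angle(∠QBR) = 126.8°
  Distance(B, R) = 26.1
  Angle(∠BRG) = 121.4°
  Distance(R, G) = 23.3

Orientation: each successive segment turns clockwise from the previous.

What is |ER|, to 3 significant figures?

17.9

H is at the origin; HE runs at -167.8° with length 10.1, so E = (-9.87, -2.13). ∠HEV = 104.9° gives EV at 117° from the x-axis; with |EV| = 24.4, V = (-21.0, 19.6). ∠EVQ = 119.9° gives VQ at 57.0° from the x-axis; with |VQ| = 15.4, Q = (-12.6, 32.5). The perpendicularity gives QB at right angles to VQ, so QB runs at -33.0°; with |QB| = 22.1, B = (5.93, 20.5). ∠QBR = 126.8° gives BR at -86.2° from the x-axis; with |BR| = 26.1, R = (7.66, -5.58). Then |ER| = |R − E| = 17.9.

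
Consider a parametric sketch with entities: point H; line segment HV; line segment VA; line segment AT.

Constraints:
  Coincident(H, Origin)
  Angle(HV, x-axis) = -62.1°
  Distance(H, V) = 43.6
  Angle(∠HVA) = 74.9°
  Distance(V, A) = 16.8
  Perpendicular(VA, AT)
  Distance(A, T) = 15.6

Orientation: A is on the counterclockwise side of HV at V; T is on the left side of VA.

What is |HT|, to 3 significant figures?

27.0

H is at the origin; HV runs at -62.1° with length 43.6, so V = 43.6·(cos -62.1°, sin -62.1°) = (20.4, -38.5). ∠HVA = 74.9°, so VA runs at -62.1° + (180° − 74.9°) = 43.0° from the x-axis; with |VA| = 16.8, A = V + 16.8·(cos 43.0°, sin 43.0°) = (32.7, -27.1). The perpendicularity gives AT at right angles to VA; with |AT| = 15.6 on the left of VA, T = A + 15.6·(-0.682, 0.731) = (22.0, -15.7). Then |HT| = |T − H| = 27.0.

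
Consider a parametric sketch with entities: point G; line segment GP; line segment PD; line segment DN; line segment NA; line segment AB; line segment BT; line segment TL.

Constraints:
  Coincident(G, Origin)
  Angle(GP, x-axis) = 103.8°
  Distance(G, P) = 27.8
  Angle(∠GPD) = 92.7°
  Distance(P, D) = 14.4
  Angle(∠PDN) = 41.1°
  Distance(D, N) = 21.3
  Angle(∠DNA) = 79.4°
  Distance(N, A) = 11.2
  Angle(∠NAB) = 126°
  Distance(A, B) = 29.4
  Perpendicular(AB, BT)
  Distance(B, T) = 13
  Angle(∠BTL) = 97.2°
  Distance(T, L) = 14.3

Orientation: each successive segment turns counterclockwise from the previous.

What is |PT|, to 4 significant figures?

23.87

∠NAB = 126.0° gives AB at 124.6° from the x-axis; with |AB| = 29.4, B = (-15.29, 48.34). AB is perpendicular to BT, so BT runs at -145.4°; with |BT| = 13.0, T = (-25.99, 40.96). Then |PT| = |T − P| = 23.87.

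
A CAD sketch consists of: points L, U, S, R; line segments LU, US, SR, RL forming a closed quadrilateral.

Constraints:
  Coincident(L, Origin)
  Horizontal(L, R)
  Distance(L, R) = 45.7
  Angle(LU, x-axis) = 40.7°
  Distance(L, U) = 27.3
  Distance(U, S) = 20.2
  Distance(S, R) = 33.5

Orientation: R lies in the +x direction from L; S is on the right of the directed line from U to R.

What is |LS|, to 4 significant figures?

12.22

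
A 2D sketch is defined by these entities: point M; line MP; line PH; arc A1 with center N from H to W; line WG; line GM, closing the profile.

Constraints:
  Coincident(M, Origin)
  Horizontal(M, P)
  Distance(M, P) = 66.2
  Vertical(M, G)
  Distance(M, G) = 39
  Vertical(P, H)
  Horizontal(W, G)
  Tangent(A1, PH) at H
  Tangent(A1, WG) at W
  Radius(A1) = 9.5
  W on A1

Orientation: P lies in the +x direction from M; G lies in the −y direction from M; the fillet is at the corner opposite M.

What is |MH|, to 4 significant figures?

72.48

M is at the origin; MP is horizontal with |MP| = 66.2 and P on the +x side, so P = (66.20, 0.000). MG is vertical with |MG| = 39.0 and G on the −y side, so G = (0.000, -39.00). The virtual corner opposite M is at (66.20, -39.00). Tangency of A1 to PH means the radius NH is perpendicular to PH and tangency of A1 to WG means the radius NW is perpendicular to WG, with radius 9.5, so the center N sits 9.5 in from both sides at N = (56.70, -29.50). That places the tangent points at H = (66.20, -29.50) on PH and W = (56.70, -39.00) on WG. Then |MH| = |H − M| = 72.48.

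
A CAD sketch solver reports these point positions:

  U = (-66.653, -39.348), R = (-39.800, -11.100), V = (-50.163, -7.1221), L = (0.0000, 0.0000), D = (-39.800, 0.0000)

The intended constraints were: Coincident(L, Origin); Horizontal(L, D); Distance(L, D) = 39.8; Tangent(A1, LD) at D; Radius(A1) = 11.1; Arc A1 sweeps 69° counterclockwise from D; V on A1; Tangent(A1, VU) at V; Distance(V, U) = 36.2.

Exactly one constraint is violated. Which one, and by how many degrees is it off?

Tangent(A1, VU) at V — off by 6.10°.

L = (0.00, 0.00) ✓; L.y = 0.00, D.y = 0.00 ✓; |LD| = 39.80 ✓; ∠(RD, DL) = 90.00° ✓; |RD| = 11.10 ✓; bearing(R→V) − bearing(R→D) = 69.00° ✓; |RV| = 11.10 ✓; ∠(RV, VU) = 96.10° ✗; |VU| = 36.20 ✓.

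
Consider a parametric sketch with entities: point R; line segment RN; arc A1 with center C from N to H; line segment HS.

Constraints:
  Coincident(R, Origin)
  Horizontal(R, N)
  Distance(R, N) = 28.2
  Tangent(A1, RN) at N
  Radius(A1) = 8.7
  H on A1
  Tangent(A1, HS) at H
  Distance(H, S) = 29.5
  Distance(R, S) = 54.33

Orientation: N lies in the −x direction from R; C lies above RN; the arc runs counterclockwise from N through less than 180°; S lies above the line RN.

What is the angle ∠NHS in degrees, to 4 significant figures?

116.0°

R is at the origin; RN is horizontal with |RN| = 28.2 and N on the −x side, so N = (-28.20, 0.000). Tangency of A1 to RN means the radius CN is perpendicular to RN, so C = N + (0, 8.7) = (-28.20, 8.700). Since CH ⟂ HS (tangency), |CS| = √(8.7² + 29.5²) = 30.76 regardless of where H sits on A1. So S lies on both circle(R, 54.33) and circle(C, 30.76); the above-RN intersection is S = (-39.50, 37.31). H is the foot of the tangent from S: H = (-21.34, 14.05).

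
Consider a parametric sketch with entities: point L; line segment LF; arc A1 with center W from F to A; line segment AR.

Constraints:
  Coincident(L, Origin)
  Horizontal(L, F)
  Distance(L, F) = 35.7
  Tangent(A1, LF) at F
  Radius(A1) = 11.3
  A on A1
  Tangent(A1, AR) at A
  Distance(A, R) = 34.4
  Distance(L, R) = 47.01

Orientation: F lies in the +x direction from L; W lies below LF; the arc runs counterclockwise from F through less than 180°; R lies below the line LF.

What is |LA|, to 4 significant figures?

26.28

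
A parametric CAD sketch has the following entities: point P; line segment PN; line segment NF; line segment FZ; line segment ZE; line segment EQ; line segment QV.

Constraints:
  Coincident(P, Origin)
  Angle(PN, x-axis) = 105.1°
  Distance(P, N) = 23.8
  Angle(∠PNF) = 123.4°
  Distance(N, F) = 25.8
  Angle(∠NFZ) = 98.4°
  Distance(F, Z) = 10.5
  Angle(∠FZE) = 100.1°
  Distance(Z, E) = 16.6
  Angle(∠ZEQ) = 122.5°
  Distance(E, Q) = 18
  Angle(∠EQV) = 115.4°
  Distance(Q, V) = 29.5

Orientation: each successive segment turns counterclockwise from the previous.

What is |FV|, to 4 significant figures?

32.32

P is at the origin; PN runs at 105.1° with length 23.8, so N = (-6.200, 22.98). ∠PNF = 123.4° gives NF at 161.7° from the x-axis; with |NF| = 25.8, F = (-30.70, 31.08). ∠NFZ = 98.4° gives FZ at -116.7° from the x-axis; with |FZ| = 10.5, Z = (-35.41, 21.70). ∠FZE = 100.1° gives ZE at -36.80° from the x-axis; with |ZE| = 16.6, E = (-22.12, 11.76). ∠ZEQ = 122.5° gives EQ at 20.70° from the x-axis; with |EQ| = 18.0, Q = (-5.283, 18.12). ∠EQV = 115.4° gives QV at 85.30° from the x-axis; with |QV| = 29.5, V = (-2.866, 47.52). Then |FV| = |V − F| = 32.32.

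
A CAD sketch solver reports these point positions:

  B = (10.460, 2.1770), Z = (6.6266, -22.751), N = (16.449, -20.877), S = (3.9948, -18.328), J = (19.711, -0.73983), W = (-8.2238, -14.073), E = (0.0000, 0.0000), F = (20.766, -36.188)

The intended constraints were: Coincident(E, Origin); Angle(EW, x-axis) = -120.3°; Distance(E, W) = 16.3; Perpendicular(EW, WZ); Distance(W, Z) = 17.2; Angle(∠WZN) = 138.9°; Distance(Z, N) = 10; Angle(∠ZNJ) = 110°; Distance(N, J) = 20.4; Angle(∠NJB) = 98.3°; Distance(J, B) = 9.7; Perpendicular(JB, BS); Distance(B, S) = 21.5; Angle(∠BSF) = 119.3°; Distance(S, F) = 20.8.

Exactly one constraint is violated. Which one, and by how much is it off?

Distance(S, F) = 20.8 — off by 3.70.

E = (0.00, 0.00) ✓; EW at -120.3° ✓; |EW| = 16.30 ✓; ∠(EW, WZ) = 90.00° ✓; |WZ| = 17.20 ✓; ∠WZN = 138.9° ✓; |ZN| = 10.00 ✓; ∠ZNJ = 110.0° ✓; |NJ| = 20.40 ✓; ∠NJB = 98.30° ✓; |JB| = 9.700 ✓; ∠(JB, BS) = 90.00° ✓; |BS| = 21.50 ✓; ∠BSF = 119.3° ✓; |SF| = 24.50 ✗.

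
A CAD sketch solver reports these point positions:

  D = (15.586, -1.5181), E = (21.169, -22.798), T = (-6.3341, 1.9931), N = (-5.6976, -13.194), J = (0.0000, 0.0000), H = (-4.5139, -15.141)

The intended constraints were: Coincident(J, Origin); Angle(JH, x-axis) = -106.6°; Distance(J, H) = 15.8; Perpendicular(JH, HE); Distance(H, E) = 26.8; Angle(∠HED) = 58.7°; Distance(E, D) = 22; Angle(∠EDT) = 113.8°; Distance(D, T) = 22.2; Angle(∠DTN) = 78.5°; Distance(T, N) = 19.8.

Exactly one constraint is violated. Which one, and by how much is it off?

Distance(T, N) = 19.8 — off by 4.60.

J = (0.00, 0.00) ✓; JH at -106.6° ✓; |JH| = 15.80 ✓; ∠(JH, HE) = 90.00° ✓; |HE| = 26.80 ✓; ∠HED = 58.70° ✓; |ED| = 22.00 ✓; ∠EDT = 113.8° ✓; |DT| = 22.20 ✓; ∠DTN = 78.50° ✓; |TN| = 15.20 ✗.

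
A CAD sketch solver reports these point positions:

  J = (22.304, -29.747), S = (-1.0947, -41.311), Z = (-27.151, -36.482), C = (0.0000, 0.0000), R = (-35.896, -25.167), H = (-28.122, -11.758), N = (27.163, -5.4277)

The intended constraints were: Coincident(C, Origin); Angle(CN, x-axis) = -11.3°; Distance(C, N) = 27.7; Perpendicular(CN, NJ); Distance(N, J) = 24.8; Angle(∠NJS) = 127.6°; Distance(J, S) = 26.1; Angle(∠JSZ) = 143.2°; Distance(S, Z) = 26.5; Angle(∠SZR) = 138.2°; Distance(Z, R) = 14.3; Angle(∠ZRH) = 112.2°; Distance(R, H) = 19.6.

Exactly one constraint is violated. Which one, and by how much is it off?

Distance(R, H) = 19.6 — off by 4.10.

C = (0.00, 0.00) ✓; CN at -11.30° ✓; |CN| = 27.70 ✓; ∠(CN, NJ) = 90.00° ✓; |NJ| = 24.80 ✓; ∠NJS = 127.6° ✓; |JS| = 26.10 ✓; ∠JSZ = 143.2° ✓; |SZ| = 26.50 ✓; ∠SZR = 138.2° ✓; |ZR| = 14.30 ✓; ∠ZRH = 112.2° ✓; |RH| = 15.50 ✗.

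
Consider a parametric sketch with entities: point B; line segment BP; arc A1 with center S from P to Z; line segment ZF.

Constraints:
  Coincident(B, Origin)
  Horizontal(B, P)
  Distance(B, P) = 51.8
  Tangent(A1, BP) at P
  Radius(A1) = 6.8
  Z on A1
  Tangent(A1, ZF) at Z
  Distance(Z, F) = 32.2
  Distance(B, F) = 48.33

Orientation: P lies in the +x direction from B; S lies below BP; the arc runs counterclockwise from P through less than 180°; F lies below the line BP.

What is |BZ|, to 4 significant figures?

45.66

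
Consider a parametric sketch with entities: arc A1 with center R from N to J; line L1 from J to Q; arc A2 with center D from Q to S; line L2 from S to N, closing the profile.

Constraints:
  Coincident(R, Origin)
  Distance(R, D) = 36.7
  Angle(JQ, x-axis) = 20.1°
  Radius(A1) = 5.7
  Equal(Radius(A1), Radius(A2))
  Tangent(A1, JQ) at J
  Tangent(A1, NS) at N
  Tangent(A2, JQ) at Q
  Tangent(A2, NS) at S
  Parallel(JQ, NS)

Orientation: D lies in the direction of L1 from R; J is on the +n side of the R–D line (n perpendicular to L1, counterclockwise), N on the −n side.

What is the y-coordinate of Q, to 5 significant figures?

17.965

The slot axis is L1's direction at 20.1°, so u = (cos 20.1°, sin 20.1°) = (0.93909, 0.34366) and n = (−sin 20.1°, cos 20.1°) = (-0.34366, 0.93909). R is at the origin and D lies 36.7 along u from R, so D = 36.7·u = (34.465, 12.612). Tangency of A1 to both parallel lines with radius 5.7 puts J and N at R ± 5.7·n: J = (-1.9589, 5.3528), N = (1.9589, -5.3528). Equal radii place Q and S the same way about D: Q = D + 5.7·n = (32.506, 17.965), S = D − 5.7·n = (36.424, 7.2595). So Q.y = 17.965.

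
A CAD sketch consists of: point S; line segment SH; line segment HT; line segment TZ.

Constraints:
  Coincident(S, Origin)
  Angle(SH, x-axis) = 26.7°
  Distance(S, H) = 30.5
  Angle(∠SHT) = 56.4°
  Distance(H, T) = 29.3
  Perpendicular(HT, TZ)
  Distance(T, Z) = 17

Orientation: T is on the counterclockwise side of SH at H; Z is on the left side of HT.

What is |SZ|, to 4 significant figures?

15.00

S is at the origin; SH runs at 26.7° with length 30.5, so H = 30.5·(cos 26.7°, sin 26.7°) = (27.25, 13.70). ∠SHT = 56.4°, so HT runs at 26.7° + (180° − 56.4°) = 150.3° from the x-axis; with |HT| = 29.3, T = H + 29.3·(cos 150.3°, sin 150.3°) = (1.797, 28.22). The perpendicularity gives TZ at right angles to HT; with |TZ| = 17.0 on the left of HT, Z = T + 17.0·(-0.4955, -0.8686) = (-6.626, 13.45). Then |SZ| = |Z − S| = 15.00.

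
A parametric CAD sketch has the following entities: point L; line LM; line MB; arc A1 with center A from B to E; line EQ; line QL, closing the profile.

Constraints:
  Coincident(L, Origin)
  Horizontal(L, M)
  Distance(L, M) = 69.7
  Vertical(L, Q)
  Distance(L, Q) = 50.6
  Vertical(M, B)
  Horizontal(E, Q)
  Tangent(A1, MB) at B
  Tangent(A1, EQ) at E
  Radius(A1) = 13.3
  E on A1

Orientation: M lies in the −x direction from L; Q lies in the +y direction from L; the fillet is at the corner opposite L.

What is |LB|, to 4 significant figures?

79.05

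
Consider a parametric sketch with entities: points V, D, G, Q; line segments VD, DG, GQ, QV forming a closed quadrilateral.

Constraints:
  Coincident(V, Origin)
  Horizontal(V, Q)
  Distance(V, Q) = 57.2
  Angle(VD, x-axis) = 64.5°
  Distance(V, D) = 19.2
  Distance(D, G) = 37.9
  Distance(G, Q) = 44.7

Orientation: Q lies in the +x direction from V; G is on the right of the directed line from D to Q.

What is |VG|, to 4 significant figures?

25.91

Checks: |DG| = 37.90 ✓; |GQ| = 44.70 ✓.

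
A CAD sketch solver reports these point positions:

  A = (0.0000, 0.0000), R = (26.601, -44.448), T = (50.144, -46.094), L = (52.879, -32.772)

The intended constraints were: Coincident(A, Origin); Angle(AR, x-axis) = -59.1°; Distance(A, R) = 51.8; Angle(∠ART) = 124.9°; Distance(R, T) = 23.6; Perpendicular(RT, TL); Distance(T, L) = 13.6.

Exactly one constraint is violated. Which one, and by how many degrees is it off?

Perpendicular(RT, TL) — off by 7.60°.

A = (0.00, 0.00) ✓; AR at -59.10° ✓; |AR| = 51.80 ✓; ∠ART = 124.9° ✓; |RT| = 23.60 ✓; ∠(RT, TL) = 82.40° ✗; |TL| = 13.60 ✓.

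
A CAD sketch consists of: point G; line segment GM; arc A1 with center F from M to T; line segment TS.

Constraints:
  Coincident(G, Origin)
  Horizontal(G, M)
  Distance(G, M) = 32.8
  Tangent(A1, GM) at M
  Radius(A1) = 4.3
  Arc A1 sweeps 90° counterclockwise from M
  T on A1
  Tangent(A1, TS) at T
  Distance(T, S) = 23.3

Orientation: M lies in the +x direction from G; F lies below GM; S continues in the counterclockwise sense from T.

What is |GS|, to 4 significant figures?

39.67

On A1, M sits at bearing 90° from F; a 90° counterclockwise sweep puts T at bearing 180°, so T = F + 4.3·(cos 180°, sin 180°) = (28.50, -4.300). Tangency of A1 to TS means the radius FT is perpendicular to TS, so TS runs along (−sin 180°, cos 180°); with |TS| = 23.3, S = (28.50, -27.60). Then |GS| = |S − G| = 39.67.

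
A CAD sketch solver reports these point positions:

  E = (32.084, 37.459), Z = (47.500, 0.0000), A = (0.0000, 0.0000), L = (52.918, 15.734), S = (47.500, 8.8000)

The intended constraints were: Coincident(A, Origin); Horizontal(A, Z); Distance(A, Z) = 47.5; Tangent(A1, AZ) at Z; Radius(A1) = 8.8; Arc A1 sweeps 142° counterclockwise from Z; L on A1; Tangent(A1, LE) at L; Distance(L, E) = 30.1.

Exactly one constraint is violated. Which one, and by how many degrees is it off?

Tangent(A1, LE) at L — off by 8.20°.

A = (0.00, 0.00) ✓; A.y = 0.00, Z.y = 0.00 ✓; |AZ| = 47.50 ✓; ∠(SZ, ZA) = 90.00° ✓; |SZ| = 8.800 ✓; bearing(S→L) − bearing(S→Z) = 142.0° ✓; |SL| = 8.800 ✓; ∠(SL, LE) = 98.20° ✗; |LE| = 30.10 ✓.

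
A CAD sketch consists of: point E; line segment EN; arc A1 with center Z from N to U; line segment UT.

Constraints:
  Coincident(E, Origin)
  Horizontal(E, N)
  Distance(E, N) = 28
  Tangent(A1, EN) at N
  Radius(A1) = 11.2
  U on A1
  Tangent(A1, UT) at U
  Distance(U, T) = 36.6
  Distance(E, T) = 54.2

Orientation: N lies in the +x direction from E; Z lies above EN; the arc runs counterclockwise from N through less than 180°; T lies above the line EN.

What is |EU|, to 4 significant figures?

41.35

Checks: ∠(ZN, NE) = 90.00° ✓; |ZU| = 11.20 ✓; ∠(ZU, UT) = 90.00° ✓; |UT| = 36.60 ✓; |ET| = 54.20 ✓.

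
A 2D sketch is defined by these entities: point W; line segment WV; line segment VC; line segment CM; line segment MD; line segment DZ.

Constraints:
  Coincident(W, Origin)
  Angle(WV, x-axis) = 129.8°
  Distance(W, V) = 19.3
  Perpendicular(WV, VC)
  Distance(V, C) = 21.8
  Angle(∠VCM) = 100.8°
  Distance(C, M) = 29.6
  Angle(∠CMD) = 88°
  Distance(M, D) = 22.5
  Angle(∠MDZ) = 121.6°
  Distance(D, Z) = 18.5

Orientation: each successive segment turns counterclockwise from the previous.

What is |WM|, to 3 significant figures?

29.0

WV is perpendicular to VC, so VC runs at -140°; with |VC| = 21.8, C = (-29.1, 0.873). ∠VCM = 100.8° gives CM at -61.0° from the x-axis; with |CM| = 29.6, M = (-14.8, -25.0). Then |WM| = |M − W| = 29.0.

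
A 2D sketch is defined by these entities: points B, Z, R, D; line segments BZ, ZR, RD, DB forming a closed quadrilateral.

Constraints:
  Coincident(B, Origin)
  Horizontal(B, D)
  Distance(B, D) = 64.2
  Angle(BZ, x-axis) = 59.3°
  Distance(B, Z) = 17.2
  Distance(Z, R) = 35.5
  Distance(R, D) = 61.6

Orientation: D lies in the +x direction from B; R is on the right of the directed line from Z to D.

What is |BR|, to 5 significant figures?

21.511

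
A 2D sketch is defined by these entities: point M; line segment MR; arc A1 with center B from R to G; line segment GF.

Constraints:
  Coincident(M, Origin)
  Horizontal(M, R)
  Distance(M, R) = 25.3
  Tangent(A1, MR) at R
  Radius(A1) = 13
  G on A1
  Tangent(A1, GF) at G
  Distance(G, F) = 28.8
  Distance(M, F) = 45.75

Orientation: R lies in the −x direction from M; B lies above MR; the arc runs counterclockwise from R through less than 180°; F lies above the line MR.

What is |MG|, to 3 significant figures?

19.0

Checks: |BG| = 13.00 ✓; ∠(BG, GF) = 90.00° ✓; |GF| = 28.80 ✓; |MF| = 45.75 ✓.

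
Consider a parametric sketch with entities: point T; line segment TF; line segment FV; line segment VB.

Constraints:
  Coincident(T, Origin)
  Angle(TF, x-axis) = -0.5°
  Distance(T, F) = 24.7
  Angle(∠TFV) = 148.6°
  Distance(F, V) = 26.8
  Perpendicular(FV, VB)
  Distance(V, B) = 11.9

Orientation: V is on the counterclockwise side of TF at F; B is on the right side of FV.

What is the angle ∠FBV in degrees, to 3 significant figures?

66.1°

T is at the origin; TF runs at -0.5° with length 24.7, so F = 24.7·(cos -0.5°, sin -0.5°) = (24.7, -0.216). ∠TFV = 148.6°, so FV runs at -0.5° + (180° − 148.6°) = 30.9° from the x-axis; with |FV| = 26.8, V = F + 26.8·(cos 30.9°, sin 30.9°) = (47.7, 13.5). FV ⟂ VB; with |VB| = 11.9 on the right of FV, B = V + 11.9·(0.514, -0.858) = (53.8, 3.34). Then cos ∠FBV = BF·BV / (|BF||BV|), giving 66.1°.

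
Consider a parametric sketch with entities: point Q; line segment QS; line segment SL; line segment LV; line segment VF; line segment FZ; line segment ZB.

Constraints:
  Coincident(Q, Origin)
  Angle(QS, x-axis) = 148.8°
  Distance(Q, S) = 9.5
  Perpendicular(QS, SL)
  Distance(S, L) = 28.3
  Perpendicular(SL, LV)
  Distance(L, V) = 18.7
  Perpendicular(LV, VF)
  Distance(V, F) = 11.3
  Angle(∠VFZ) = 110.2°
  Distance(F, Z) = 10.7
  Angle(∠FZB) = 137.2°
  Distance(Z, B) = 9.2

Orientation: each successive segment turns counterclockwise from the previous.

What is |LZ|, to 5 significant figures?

17.315

Q is at the origin; QS runs at 148.8° with length 9.5, so S = (-8.1260, 4.9213). QS ⟂ SL, so SL runs at -121.20°; with |SL| = 28.3, L = (-22.786, -19.286). The perpendicularity gives LV at right angles to SL, so LV runs at -31.200°; with |LV| = 18.7, V = (-6.7908, -28.973). LV ⟂ VF, so VF runs at 58.800°; with |VF| = 11.3, F = (-0.93711, -19.307). ∠VFZ = 110.2° gives FZ at 128.60° from the x-axis; with |FZ| = 10.7, Z = (-7.6126, -10.945). Then |LZ| = |Z − L| = 17.315.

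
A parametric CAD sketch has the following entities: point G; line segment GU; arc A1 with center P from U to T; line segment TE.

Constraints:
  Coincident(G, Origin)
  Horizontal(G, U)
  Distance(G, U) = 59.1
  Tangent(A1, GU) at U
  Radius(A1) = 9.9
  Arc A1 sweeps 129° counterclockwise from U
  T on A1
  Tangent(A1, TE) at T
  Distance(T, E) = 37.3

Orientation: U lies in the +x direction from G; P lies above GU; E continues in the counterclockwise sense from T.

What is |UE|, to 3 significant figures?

47.8

G is at the origin; G and U share the same y with |GU| = 59.1 and U on the +x side, so U = (59.1, 0.00). Tangency of A1 to GU means the radius PU is perpendicular to GU, so P = U + (0, 9.9) = (59.1, 9.90). On A1, U sits at bearing -90° from P; a 129° counterclockwise sweep puts T at bearing 39°, so T = P + 9.9·(cos 39°, sin 39°) = (66.8, 16.1). The tangent condition forces PT to be normal to TE, so TE runs along (−sin 39°, cos 39°); with |TE| = 37.3, E = (43.3, 45.1). Then |UE| = |E − U| = 47.8.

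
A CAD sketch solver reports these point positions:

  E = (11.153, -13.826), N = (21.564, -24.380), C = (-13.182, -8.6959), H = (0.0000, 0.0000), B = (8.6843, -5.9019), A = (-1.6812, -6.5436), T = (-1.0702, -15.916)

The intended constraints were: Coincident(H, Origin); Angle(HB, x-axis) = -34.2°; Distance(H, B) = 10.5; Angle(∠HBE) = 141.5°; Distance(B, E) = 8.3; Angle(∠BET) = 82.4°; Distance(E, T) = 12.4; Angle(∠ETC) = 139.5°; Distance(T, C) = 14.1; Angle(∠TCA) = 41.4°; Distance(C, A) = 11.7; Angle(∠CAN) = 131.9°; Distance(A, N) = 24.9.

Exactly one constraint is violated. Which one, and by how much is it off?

Distance(A, N) = 24.9 — off by 4.40.

H = (0.00, 0.00) ✓; HB at -34.20° ✓; |HB| = 10.50 ✓; ∠HBE = 141.5° ✓; |BE| = 8.300 ✓; ∠BET = 82.40° ✓; |ET| = 12.40 ✓; ∠ETC = 139.5° ✓; |TC| = 14.10 ✓; ∠TCA = 41.40° ✓; |CA| = 11.70 ✓; ∠CAN = 131.9° ✓; |AN| = 29.30 ✗.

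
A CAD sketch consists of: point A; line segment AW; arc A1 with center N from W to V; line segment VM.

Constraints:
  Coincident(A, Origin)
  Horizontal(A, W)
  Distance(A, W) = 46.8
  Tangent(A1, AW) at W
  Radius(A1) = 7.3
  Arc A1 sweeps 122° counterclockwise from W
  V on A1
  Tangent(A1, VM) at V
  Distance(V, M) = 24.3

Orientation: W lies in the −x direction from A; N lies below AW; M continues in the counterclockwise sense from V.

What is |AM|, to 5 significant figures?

51.174

On A1, W sits at bearing 90° from N; a 122° counterclockwise sweep puts V at bearing 212°, so V = N + 7.3·(cos 212°, sin 212°) = (-52.991, -11.168). The tangent condition forces NV to be normal to VM, so VM runs along (−sin 212°, cos 212°); with |VM| = 24.3, M = (-40.114, -31.776). Then |AM| = |M − A| = 51.174.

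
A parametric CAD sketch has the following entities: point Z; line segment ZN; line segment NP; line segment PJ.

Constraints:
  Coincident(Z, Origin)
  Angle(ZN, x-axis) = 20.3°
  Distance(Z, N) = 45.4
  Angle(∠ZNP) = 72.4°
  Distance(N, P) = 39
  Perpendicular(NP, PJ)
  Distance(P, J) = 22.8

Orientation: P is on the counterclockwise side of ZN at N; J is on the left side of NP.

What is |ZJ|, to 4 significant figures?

32.53

Z is at the origin; ZN runs at 20.3° with length 45.4, so N = 45.4·(cos 20.3°, sin 20.3°) = (42.58, 15.75). ∠ZNP = 72.4°, so NP runs at 20.3° + (180° − 72.4°) = 127.9° from the x-axis; with |NP| = 39.0, P = N + 39.0·(cos 127.9°, sin 127.9°) = (18.62, 46.53). NP ⟂ PJ; with |PJ| = 22.8 on the left of NP, J = P + 22.8·(-0.7891, -0.6143) = (0.6319, 32.52). Then |ZJ| = |J − Z| = 32.53.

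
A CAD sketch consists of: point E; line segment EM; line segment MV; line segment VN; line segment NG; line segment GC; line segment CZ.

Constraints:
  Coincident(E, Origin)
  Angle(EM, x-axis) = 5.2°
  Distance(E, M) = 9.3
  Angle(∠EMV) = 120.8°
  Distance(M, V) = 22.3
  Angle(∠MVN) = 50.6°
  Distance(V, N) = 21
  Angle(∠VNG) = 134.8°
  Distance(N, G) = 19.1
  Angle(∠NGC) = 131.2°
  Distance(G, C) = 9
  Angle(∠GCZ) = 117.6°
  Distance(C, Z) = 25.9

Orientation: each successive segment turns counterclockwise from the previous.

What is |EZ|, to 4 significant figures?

21.60

E is at the origin; EM runs at 5.2° with length 9.3, so M = (9.262, 0.8429). ∠EMV = 120.8° gives MV at 64.40° from the x-axis; with |MV| = 22.3, V = (18.90, 20.95). ∠MVN = 50.6° gives VN at -166.2° from the x-axis; with |VN| = 21.0, N = (-1.497, 15.94). ∠VNG = 134.8° gives NG at -121.0° from the x-axis; with |NG| = 19.1, G = (-11.33, -0.4273). ∠NGC = 131.2° gives GC at -72.20° from the x-axis; with |GC| = 9.0, C = (-8.583, -8.997). ∠GCZ = 117.6° gives CZ at -9.800° from the x-axis; with |CZ| = 25.9, Z = (16.94, -13.40). Then |EZ| = |Z − E| = 21.60.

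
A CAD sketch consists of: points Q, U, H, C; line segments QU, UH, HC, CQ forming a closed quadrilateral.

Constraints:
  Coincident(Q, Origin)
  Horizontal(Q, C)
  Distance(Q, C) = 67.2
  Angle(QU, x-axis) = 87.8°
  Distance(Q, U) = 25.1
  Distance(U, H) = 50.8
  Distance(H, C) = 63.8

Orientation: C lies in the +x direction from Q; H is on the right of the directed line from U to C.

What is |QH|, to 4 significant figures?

26.57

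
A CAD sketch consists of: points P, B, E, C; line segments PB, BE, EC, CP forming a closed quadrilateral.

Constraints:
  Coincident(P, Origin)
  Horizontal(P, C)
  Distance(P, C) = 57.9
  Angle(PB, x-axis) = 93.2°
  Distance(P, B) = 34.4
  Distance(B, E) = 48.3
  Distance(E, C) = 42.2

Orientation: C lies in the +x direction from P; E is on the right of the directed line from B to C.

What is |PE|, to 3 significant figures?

19.7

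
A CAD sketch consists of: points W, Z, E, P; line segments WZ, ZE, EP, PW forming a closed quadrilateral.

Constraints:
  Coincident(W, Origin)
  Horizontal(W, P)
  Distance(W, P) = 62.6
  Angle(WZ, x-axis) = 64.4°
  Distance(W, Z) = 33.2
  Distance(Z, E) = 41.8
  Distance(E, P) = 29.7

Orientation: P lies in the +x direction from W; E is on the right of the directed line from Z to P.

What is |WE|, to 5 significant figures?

34.490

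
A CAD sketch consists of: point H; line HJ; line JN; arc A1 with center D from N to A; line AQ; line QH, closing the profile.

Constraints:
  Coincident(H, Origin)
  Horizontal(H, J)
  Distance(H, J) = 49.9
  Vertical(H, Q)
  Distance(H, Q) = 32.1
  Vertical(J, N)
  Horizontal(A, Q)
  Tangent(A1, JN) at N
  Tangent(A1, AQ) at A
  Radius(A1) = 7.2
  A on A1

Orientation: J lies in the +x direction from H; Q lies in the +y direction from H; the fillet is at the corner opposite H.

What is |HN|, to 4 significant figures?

55.77

H is at the origin; H and J share the same y with |HJ| = 49.9 and J on the +x side, so J = (49.90, 0.000). HQ is vertical with |HQ| = 32.1 and Q on the +y side, so Q = (0.000, 32.10). The virtual corner opposite H is at (49.90, 32.10). The tangent condition forces DN to be normal to JN and since A1 is tangent to AQ there, DA ⟂ AQ, with radius 7.2, so the center D sits 7.2 in from both sides at D = (42.70, 24.90). That places the tangent points at N = (49.90, 24.90) on JN and A = (42.70, 32.10) on AQ. Then |HN| = |N − H| = 55.77.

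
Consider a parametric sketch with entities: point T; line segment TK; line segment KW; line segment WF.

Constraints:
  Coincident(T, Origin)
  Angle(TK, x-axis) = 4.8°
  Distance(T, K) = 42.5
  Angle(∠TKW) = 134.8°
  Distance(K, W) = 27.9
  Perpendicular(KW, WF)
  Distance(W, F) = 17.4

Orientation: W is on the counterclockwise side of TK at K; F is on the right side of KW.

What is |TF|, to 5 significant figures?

74.886

∠TKW = 134.8°, so KW runs at 4.8° + (180° − 134.8°) = 50.000° from the x-axis; with |KW| = 27.9, W = K + 27.9·(cos 50.000°, sin 50.000°) = (60.285, 24.929). KW is perpendicular to WF; with |WF| = 17.4 on the right of KW, F = W + 17.4·(0.76604, -0.64279) = (73.614, 13.744). Then |TF| = |F − T| = 74.886.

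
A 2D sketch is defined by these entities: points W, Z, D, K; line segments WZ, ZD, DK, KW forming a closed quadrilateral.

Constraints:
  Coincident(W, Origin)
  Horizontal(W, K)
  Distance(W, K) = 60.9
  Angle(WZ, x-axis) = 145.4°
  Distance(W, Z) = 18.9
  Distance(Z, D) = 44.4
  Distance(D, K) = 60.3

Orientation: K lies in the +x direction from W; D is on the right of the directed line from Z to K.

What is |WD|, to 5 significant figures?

28.327

Checks: |WK| = 60.90 ✓; |WZ| = 18.90 ✓; |ZD| = 44.40 ✓; |DK| = 60.30 ✓.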